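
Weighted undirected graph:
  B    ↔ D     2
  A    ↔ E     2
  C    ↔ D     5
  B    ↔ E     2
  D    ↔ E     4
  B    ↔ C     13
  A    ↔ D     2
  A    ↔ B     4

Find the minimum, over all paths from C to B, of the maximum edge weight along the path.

5

Comparing a few candidate routes:
C→D→A→E→B: max(5, 2, 2, 2) = 5
C→D→E→A→B: max(5, 4, 2, 4) = 5
C→D→B: max(5, 2) = 5
C→D→A→B: max(5, 2, 4) = 5
C→D→E→B: max(5, 4, 2) = 5
Best route has worst link 5.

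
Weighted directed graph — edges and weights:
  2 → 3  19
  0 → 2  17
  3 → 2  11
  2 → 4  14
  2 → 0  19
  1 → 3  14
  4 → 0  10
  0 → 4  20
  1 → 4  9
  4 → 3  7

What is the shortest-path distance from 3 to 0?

Routes from 3 to 0:
3 -> 2 -> 0: 11 + 19 = 30
3 -> 2 -> 4 -> 0: 11 + 14 + 10 = 35
The minimum is 30.

30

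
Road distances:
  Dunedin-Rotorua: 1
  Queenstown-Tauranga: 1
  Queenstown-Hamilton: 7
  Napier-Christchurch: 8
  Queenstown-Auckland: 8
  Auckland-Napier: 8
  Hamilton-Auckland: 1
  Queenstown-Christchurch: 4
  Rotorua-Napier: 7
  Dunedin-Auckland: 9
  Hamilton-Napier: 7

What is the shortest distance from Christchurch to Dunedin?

Checking several routes:
Christchurch-Napier-Rotorua-Dunedin: 8 + 7 + 1 = 16
Christchurch-Napier-Auckland-Dunedin: 8 + 8 + 9 = 25
Christchurch-Queenstown-Auckland-Dunedin: 4 + 8 + 9 = 21
Christchurch-Queenstown-Hamilton-Auckland-Dunedin: 4 + 7 + 1 + 9 = 21
Christchurch-Napier-Hamilton-Auckland-Dunedin: 8 + 7 + 1 + 9 = 25
Shortest: 16.

16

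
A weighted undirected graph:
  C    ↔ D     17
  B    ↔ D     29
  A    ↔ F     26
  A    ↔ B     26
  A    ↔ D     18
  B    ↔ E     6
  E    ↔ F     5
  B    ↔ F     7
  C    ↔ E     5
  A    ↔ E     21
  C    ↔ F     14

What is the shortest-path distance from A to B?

A few of the A→B routes:
A→B: 26
A→E→B: 21 + 6 = 27
A→D→C→E→B: 18 + 17 + 5 + 6 = 46
A→E→F→B: 21 + 5 + 7 = 33
A→F→E→B: 26 + 5 + 6 = 37
A→F→B: 26 + 7 = 33
Shortest: 26.

26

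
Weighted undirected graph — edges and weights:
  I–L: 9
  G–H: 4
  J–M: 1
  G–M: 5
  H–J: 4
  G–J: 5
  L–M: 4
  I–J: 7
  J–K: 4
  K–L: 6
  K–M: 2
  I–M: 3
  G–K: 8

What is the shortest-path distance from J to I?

Comparing a few candidate routes:
J-I: 7
J-M-I: 1 + 3 = 4
J-K-M-I: 4 + 2 + 3 = 9
Best route has total 4.

4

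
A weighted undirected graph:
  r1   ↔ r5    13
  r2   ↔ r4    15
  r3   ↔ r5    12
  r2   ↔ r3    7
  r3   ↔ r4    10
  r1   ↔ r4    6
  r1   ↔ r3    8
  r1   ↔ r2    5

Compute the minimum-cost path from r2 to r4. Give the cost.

11

A few of the r2→r4 routes:
r2 - r3 - r1 - r4: 7 + 8 + 6 = 21
r2 - r3 - r5 - r1 - r4: 7 + 12 + 13 + 6 = 38
r2 - r1 - r3 - r4: 5 + 8 + 10 = 23
r2 - r3 - r4: 7 + 10 = 17
r2 - r4: 15
r2 - r1 - r4: 5 + 6 = 11
Best route has total 11.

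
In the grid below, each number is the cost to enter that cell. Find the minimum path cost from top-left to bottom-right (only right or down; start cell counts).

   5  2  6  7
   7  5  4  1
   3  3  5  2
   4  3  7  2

21

Best path: (0,0)→(0,1)→(1,1)→(1,2)→(1,3)→(2,3)→(3,3)
Cost: 5 + 2 + 5 + 4 + 1 + 2 + 2 = 21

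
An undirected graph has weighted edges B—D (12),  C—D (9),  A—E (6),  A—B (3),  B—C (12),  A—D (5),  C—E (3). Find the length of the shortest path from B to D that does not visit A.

Paths from B to D avoiding A:
B - D: 12
B - C - D: 12 + 9 = 21
Shortest: 12.

12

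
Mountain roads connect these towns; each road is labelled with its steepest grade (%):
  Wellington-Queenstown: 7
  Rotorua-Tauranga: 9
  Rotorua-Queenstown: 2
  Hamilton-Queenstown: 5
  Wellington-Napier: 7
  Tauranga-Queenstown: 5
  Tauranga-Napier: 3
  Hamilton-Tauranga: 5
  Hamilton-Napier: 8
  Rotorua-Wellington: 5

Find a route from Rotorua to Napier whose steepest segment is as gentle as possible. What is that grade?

Comparing a few candidate routes:
Rotorua→Wellington→Queenstown→Tauranga→Napier: max(5, 7, 5, 3) = 7
Rotorua→Queenstown→Hamilton→Tauranga→Napier: max(2, 5, 5, 3) = 5
Rotorua→Queenstown→Wellington→Napier: max(2, 7, 7) = 7
Rotorua→Queenstown→Tauranga→Napier: max(2, 5, 3) = 5
Best route has worst link 5%.

5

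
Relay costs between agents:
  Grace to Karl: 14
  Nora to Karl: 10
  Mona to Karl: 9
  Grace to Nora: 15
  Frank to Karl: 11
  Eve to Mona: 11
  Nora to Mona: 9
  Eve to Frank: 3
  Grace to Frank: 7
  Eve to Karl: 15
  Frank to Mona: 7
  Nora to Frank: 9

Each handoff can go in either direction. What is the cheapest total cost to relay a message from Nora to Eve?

12

Checking several routes:
Nora → Frank → Eve: 9 + 3 = 12
Nora → Mona → Eve: 9 + 11 = 20
Nora → Karl → Frank → Eve: 10 + 11 + 3 = 24
Nora → Grace → Frank → Eve: 15 + 7 + 3 = 25
Nora → Karl → Eve: 10 + 15 = 25
Nora → Mona → Frank → Eve: 9 + 7 + 3 = 19
The minimum is 12.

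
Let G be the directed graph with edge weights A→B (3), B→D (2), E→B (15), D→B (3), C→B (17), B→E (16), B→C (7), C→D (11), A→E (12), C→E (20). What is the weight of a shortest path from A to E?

Candidate routes:
A - E: 12
A - B - E: 3 + 16 = 19
A - B - C - E: 3 + 7 + 20 = 30
The minimum is 12.

12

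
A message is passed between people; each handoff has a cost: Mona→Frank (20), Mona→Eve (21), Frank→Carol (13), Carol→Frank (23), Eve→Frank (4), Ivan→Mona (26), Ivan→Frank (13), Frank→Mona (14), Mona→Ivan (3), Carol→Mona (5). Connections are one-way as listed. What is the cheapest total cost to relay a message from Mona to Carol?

Paths from Mona to Carol:
Mona - Ivan - Frank - Carol: 3 + 13 + 13 = 29
Mona - Eve - Frank - Carol: 21 + 4 + 13 = 38
Mona - Frank - Carol: 20 + 13 = 33
Shortest: 29.

29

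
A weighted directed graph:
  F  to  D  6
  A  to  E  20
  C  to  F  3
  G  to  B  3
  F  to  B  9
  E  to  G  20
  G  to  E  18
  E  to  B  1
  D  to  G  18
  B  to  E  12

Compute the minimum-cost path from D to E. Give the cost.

33

Routes from D to E:
D→G→B→E: 18 + 3 + 12 = 33
D→G→E: 18 + 18 = 36
Best route has total 33.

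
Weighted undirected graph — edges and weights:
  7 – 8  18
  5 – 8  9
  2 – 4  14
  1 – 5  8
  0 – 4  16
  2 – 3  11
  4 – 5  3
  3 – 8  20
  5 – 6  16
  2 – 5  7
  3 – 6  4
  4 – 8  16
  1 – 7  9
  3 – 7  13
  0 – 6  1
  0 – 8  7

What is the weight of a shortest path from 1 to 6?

24

Checking several routes:
1 -> 5 -> 6: 8 + 16 = 24
1 -> 5 -> 8 -> 0 -> 6: 8 + 9 + 7 + 1 = 25
1 -> 7 -> 3 -> 6: 9 + 13 + 4 = 26
Shortest: 24.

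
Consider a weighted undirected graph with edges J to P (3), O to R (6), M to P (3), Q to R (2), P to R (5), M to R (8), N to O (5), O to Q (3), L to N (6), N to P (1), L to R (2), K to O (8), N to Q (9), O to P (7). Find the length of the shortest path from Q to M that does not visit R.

12

Candidate routes:
Q - N - O - P - M: 9 + 5 + 7 + 3 = 24
Q - O - P - M: 3 + 7 + 3 = 13
Q - O - N - P - M: 3 + 5 + 1 + 3 = 12
Q - N - P - M: 9 + 1 + 3 = 13
The minimum is 12.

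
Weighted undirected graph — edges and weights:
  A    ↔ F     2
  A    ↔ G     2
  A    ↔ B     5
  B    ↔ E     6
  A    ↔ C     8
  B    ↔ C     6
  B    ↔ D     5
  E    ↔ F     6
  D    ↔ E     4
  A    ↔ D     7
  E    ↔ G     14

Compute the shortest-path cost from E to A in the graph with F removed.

Some routes from E to A avoiding F:
E-D-A: 4 + 7 = 11
E-B-C-A: 6 + 6 + 8 = 20
E-B-A: 6 + 5 = 11
E-D-B-A: 4 + 5 + 5 = 14
E-G-A: 14 + 2 = 16
E-B-D-A: 6 + 5 + 7 = 18
Shortest: 11.

11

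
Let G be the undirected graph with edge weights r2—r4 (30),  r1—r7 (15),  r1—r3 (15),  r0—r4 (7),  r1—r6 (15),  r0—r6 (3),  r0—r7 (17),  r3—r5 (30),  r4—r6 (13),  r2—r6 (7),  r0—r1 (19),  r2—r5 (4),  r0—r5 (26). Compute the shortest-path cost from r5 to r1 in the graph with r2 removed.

Candidate routes:
r5 → r3 → r1: 30 + 15 = 45
r5 → r0 → r1: 26 + 19 = 45
r5 → r0 → r7 → r1: 26 + 17 + 15 = 58
r5 → r0 → r4 → r6 → r1: 26 + 7 + 13 + 15 = 61
r5 → r0 → r6 → r1: 26 + 3 + 15 = 44
The minimum is 44.

44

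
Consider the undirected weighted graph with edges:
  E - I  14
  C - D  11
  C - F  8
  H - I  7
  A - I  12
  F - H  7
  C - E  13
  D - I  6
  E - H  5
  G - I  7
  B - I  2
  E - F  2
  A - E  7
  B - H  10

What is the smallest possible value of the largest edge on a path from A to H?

7

Comparing a few candidate routes:
A - E - H: max(7, 5) = 7
A - E - F - C - D - I - H: max(7, 2, 8, 11, 6, 7) = 11
A - E - F - H: max(7, 2, 7) = 7
The minimum achievable maximum is 7.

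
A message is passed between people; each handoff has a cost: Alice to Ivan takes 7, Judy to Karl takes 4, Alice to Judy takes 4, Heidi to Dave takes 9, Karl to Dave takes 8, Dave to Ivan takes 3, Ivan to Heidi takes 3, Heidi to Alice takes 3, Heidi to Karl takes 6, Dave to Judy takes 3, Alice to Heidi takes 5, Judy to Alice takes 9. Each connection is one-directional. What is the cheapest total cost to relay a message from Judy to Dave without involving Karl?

Paths from Judy to Dave avoiding Karl:
Judy-Alice-Heidi-Dave: 9 + 5 + 9 = 23
Judy-Alice-Ivan-Heidi-Dave: 9 + 7 + 3 + 9 = 28
Best route has total 23.

23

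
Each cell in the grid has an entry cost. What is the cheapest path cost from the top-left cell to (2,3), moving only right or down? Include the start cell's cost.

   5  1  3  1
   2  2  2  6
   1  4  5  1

16

Take r0c0 → r0c1 → r1c1 → r1c2 → r2c2 → r2c3 for a total of 5 + 1 + 2 + 2 + 5 + 1 = 16.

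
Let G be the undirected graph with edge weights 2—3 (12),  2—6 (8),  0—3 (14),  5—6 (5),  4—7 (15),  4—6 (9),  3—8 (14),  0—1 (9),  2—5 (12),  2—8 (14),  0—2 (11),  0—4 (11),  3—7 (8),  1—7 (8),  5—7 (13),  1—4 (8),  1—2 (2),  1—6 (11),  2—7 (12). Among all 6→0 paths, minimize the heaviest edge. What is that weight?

9

Comparing a few candidate routes:
6-2-1-0: max(8, 2, 9) = 9
6-4-1-0: max(9, 8, 9) = 9
6-4-1-2-0: max(9, 8, 2, 11) = 11
Smallest bottleneck: 9.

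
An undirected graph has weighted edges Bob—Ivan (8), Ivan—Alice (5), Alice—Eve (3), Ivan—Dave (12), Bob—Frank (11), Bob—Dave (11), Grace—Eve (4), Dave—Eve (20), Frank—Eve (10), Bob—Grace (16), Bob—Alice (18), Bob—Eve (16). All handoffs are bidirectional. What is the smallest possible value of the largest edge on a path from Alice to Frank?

Some routes from Alice to Frank:
Alice → Ivan → Bob → Frank: max(5, 8, 11) = 11
Alice → Ivan → Dave → Bob → Frank: max(5, 12, 11, 11) = 12
Alice → Eve → Bob → Frank: max(3, 16, 11) = 16
Alice → Eve → Frank: max(3, 10) = 10
Best route has worst link 10.

10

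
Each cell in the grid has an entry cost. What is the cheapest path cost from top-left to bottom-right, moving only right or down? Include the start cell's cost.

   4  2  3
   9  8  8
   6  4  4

Cheapest: [0,0] -> [0,1] -> [0,2] -> [1,2] -> [2,2]
  4 + 2 + 3 + 8 + 4 = 21

21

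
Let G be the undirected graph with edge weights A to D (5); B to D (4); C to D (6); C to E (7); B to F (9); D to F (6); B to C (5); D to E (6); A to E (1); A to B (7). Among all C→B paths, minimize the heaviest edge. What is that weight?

5

A few of the C→B routes:
C - D - E - A - B: max(6, 6, 1, 7) = 7
C - B: max(5) = 5
C - E - A - D - B: max(7, 1, 5, 4) = 7
C - D - A - B: max(6, 5, 7) = 7
C - D - B: max(6, 4) = 6
Best route has worst link 5.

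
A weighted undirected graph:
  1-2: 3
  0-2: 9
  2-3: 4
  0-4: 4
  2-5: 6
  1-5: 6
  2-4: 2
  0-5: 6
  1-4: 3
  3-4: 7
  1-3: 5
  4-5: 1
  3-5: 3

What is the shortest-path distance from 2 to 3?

4

Checking several routes:
2-3: 4
2-5-3: 6 + 3 = 9
2-1-3: 3 + 5 = 8
2-4-5-3: 2 + 1 + 3 = 6
The minimum is 4.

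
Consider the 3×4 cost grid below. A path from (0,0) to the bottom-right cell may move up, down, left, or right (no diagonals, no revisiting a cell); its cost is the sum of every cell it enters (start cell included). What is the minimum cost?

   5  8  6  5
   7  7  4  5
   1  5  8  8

34

Take [0,0]→[1,0]→[2,0]→[2,1]→[2,2]→[2,3] for a total of 5 + 7 + 1 + 5 + 8 + 8 = 34.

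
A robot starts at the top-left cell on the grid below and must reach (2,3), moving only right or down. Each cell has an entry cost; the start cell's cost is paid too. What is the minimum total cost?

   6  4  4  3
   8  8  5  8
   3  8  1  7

27

Take (0,0) → (0,1) → (0,2) → (1,2) → (2,2) → (2,3) for a total of 6 + 4 + 4 + 5 + 1 + 7 = 27.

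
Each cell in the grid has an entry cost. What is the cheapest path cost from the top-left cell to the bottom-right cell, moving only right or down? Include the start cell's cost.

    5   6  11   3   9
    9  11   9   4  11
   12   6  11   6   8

43

Cheapest: r0c0 → r0c1 → r0c2 → r0c3 → r1c3 → r2c3 → r2c4
  5 + 6 + 11 + 3 + 4 + 6 + 8 = 43
For comparison, the top-then-right route costs 53.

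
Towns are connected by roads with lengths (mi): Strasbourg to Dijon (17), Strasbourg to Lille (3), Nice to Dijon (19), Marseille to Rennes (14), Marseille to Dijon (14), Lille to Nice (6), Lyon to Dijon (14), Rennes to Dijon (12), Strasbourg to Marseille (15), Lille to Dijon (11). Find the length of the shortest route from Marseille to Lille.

18

Some routes from Marseille to Lille:
Marseille-Dijon-Strasbourg-Lille: 14 + 17 + 3 = 34
Marseille-Strasbourg-Lille: 15 + 3 = 18
Marseille-Rennes-Dijon-Lille: 14 + 12 + 11 = 37
Marseille-Dijon-Lille: 14 + 11 = 25
The minimum is 18 mi.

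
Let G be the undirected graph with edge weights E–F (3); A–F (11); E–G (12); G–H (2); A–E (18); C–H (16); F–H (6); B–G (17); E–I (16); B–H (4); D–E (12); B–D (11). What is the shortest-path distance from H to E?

9

Checking several routes:
H - F - E: 6 + 3 = 9
H - G - E: 2 + 12 = 14
H - B - D - E: 4 + 11 + 12 = 27
Best route has total 9.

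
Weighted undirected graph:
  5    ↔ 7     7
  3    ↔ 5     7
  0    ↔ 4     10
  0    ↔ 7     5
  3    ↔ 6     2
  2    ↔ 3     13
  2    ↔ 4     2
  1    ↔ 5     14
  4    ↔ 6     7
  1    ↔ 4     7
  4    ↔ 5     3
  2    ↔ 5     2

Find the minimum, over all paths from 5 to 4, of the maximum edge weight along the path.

2

Some routes from 5 to 4:
5-2-4: max(2, 2) = 2
5-3-6-4: max(7, 2, 7) = 7
5-4: max(3) = 3
Smallest bottleneck: 2.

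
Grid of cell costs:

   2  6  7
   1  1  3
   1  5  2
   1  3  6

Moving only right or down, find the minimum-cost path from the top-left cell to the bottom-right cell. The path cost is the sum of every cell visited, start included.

Take [0,0] -> [1,0] -> [2,0] -> [3,0] -> [3,1] -> [3,2] for a total of 2 + 1 + 1 + 1 + 3 + 6 = 14.
For comparison, the top-then-right route costs 26.

14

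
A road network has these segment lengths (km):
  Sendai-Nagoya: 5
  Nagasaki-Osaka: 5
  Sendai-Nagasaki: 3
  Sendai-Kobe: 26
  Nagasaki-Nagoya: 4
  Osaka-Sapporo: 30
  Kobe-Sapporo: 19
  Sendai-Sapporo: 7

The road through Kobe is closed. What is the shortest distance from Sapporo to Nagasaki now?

10

Candidate routes:
Sapporo -> Sendai -> Nagasaki: 7 + 3 = 10
Sapporo -> Sendai -> Nagoya -> Nagasaki: 7 + 5 + 4 = 16
Sapporo -> Osaka -> Nagasaki: 30 + 5 = 35
Best route has total 10 km.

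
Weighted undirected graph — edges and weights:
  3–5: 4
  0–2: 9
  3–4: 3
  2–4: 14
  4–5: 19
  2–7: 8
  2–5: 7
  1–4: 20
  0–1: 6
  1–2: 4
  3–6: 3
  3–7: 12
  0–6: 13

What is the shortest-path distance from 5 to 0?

Comparing a few candidate routes:
5 → 2 → 1 → 0: 7 + 4 + 6 = 17
5 → 2 → 0: 7 + 9 = 16
5 → 3 → 6 → 0: 4 + 3 + 13 = 20
Shortest: 16.

16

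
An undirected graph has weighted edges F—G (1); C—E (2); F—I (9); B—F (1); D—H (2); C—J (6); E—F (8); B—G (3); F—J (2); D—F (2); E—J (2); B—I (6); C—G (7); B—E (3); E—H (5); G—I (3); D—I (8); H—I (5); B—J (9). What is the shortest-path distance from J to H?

6

Checking several routes:
J - F - D - H: 2 + 2 + 2 = 6
J - E - H: 2 + 5 = 7
J - F - G - I - H: 2 + 1 + 3 + 5 = 11
J - E - B - F - D - H: 2 + 3 + 1 + 2 + 2 = 10
J - F - B - E - H: 2 + 1 + 3 + 5 = 11
The minimum is 6.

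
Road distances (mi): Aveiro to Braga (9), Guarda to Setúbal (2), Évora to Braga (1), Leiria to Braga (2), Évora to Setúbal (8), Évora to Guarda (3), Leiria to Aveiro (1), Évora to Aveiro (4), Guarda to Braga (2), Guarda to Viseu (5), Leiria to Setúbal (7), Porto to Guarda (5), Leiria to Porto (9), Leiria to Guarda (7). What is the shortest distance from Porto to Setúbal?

7

Some routes from Porto to Setúbal:
Porto -> Guarda -> Braga -> Évora -> Setúbal: 5 + 2 + 1 + 8 = 16
Porto -> Guarda -> Setúbal: 5 + 2 = 7
Porto -> Guarda -> Braga -> Leiria -> Setúbal: 5 + 2 + 2 + 7 = 16
Porto -> Leiria -> Braga -> Guarda -> Setúbal: 9 + 2 + 2 + 2 = 15
Porto -> Guarda -> Évora -> Setúbal: 5 + 3 + 8 = 16
Best route has total 7 mi.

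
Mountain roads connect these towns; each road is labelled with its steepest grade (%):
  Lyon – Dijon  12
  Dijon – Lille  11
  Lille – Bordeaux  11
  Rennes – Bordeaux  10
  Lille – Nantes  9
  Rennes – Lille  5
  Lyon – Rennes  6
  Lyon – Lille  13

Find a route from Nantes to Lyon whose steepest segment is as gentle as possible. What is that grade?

Paths from Nantes to Lyon:
Nantes - Lille - Bordeaux - Rennes - Lyon: max(9, 11, 10, 6) = 11
Nantes - Lille - Rennes - Lyon: max(9, 5, 6) = 9
Nantes - Lille - Lyon: max(9, 13) = 13
Nantes - Lille - Dijon - Lyon: max(9, 11, 12) = 12
The minimum achievable maximum is 9%.

9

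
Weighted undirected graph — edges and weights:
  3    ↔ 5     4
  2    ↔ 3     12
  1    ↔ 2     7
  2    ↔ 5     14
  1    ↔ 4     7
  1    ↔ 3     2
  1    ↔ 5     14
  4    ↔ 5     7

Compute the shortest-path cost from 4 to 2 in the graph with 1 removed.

Candidate routes:
4 → 5 → 2: 7 + 14 = 21
4 → 5 → 3 → 2: 7 + 4 + 12 = 23
The minimum is 21.

21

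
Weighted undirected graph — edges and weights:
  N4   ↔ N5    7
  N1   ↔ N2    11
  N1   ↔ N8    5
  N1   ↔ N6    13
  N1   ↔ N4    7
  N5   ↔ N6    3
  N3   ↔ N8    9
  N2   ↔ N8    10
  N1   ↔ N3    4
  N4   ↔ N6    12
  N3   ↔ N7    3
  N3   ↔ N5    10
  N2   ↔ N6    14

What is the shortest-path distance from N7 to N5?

13

Comparing a few candidate routes:
N7 → N3 → N8 → N1 → N4 → N5: 3 + 9 + 5 + 7 + 7 = 31
N7 → N3 → N1 → N6 → N5: 3 + 4 + 13 + 3 = 23
N7 → N3 → N5: 3 + 10 = 13
N7 → N3 → N1 → N4 → N6 → N5: 3 + 4 + 7 + 12 + 3 = 29
N7 → N3 → N8 → N1 → N6 → N5: 3 + 9 + 5 + 13 + 3 = 33
N7 → N3 → N1 → N4 → N5: 3 + 4 + 7 + 7 = 21
Best route has total 13.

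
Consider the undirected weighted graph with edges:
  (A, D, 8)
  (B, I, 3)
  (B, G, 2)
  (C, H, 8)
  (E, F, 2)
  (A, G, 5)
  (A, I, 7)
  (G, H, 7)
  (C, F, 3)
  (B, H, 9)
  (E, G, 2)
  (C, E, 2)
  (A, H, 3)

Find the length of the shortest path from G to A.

5

Checking several routes:
G -> B -> I -> A: 2 + 3 + 7 = 12
G -> A: 5
G -> B -> H -> A: 2 + 9 + 3 = 14
G -> H -> A: 7 + 3 = 10
G -> E -> F -> C -> H -> A: 2 + 2 + 3 + 8 + 3 = 18
G -> E -> C -> H -> A: 2 + 2 + 8 + 3 = 15
Shortest: 5.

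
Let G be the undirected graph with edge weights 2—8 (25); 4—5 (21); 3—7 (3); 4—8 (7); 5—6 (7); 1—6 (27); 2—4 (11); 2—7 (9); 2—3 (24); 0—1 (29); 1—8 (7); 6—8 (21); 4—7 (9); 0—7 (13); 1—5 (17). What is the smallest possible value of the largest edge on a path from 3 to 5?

Checking several routes:
3 → 7 → 2 → 4 → 8 → 6 → 5: max(3, 9, 11, 7, 21, 7) = 21
3 → 7 → 2 → 4 → 8 → 1 → 5: max(3, 9, 11, 7, 7, 17) = 17
3 → 7 → 4 → 8 → 1 → 5: max(3, 9, 7, 7, 17) = 17
The minimum achievable maximum is 17.

17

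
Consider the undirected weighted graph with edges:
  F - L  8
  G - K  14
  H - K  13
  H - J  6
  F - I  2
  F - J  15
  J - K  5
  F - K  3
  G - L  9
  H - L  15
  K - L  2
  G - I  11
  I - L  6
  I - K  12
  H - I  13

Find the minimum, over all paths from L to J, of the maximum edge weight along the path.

5

Some routes from L to J:
L -> K -> J: max(2, 5) = 5
L -> I -> F -> K -> J: max(6, 2, 3, 5) = 6
L -> F -> K -> J: max(8, 3, 5) = 8
Smallest bottleneck: 5.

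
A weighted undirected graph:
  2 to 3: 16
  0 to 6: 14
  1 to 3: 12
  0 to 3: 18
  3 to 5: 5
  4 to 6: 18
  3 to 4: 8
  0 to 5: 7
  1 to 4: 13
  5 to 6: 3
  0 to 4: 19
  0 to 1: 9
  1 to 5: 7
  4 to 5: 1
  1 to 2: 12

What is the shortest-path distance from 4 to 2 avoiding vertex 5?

24

A few of the 4→2 routes:
4 -> 3 -> 1 -> 2: 8 + 12 + 12 = 32
4 -> 1 -> 2: 13 + 12 = 25
4 -> 3 -> 2: 8 + 16 = 24
The minimum is 24.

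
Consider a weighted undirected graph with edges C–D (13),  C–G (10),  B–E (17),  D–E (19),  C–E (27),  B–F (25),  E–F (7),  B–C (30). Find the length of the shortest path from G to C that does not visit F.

10

Candidate routes:
G → C: 10
The minimum is 10.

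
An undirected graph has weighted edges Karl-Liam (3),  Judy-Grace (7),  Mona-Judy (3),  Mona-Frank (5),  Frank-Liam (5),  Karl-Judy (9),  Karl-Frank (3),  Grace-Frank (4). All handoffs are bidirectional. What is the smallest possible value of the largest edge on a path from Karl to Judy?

5

Routes from Karl to Judy:
Karl→Liam→Frank→Grace→Judy: max(3, 5, 4, 7) = 7
Karl→Judy: max(9) = 9
Karl→Frank→Grace→Judy: max(3, 4, 7) = 7
Karl→Frank→Mona→Judy: max(3, 5, 3) = 5
Karl→Liam→Frank→Mona→Judy: max(3, 5, 5, 3) = 5
The minimum achievable maximum is 5.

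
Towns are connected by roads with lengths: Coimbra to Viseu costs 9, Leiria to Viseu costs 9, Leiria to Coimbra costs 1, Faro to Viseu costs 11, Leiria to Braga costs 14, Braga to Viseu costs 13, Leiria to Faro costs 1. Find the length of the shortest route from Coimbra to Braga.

15

Some routes from Coimbra to Braga:
Coimbra→Viseu→Braga: 9 + 13 = 22
Coimbra→Leiria→Viseu→Braga: 1 + 9 + 13 = 23
Coimbra→Leiria→Faro→Viseu→Braga: 1 + 1 + 11 + 13 = 26
Coimbra→Leiria→Braga: 1 + 14 = 15
The minimum is 15.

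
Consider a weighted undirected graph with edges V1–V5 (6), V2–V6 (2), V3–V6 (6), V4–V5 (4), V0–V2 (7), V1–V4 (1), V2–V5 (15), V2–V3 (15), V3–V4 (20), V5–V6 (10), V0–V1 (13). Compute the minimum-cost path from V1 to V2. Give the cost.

17

A few of the V1→V2 routes:
V1 - V4 - V5 - V6 - V2: 1 + 4 + 10 + 2 = 17
V1 - V5 - V6 - V2: 6 + 10 + 2 = 18
V1 - V0 - V2: 13 + 7 = 20
V1 - V4 - V5 - V2: 1 + 4 + 15 = 20
The minimum is 17.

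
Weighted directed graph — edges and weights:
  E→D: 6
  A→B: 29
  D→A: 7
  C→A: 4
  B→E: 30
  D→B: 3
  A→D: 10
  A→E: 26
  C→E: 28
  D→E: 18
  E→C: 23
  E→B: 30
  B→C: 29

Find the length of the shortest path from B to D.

36

Paths from B to D:
B - E - D: 30 + 6 = 36
B - C - E - D: 29 + 28 + 6 = 63
B - E - C - A - D: 30 + 23 + 4 + 10 = 67
B - C - A - D: 29 + 4 + 10 = 43
B - C - A - E - D: 29 + 4 + 26 + 6 = 65
Shortest: 36.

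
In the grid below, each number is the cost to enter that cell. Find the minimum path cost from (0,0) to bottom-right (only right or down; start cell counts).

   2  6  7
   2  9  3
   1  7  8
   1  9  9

24

One optimal route is (0,0) → (1,0) → (2,0) → (3,0) → (3,1) → (3,2).
Its cost is 2 + 2 + 1 + 1 + 9 + 9 = 24.
For comparison, the top-then-right route costs 35.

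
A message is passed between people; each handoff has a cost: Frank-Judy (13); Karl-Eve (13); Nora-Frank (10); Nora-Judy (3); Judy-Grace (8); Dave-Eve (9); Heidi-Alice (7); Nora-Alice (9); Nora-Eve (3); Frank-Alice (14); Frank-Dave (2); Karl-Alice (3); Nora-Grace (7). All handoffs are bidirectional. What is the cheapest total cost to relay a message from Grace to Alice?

A few of the Grace→Alice routes:
Grace - Nora - Eve - Karl - Alice: 7 + 3 + 13 + 3 = 26
Grace - Nora - Alice: 7 + 9 = 16
Grace - Judy - Nora - Alice: 8 + 3 + 9 = 20
Best route has total 16.

16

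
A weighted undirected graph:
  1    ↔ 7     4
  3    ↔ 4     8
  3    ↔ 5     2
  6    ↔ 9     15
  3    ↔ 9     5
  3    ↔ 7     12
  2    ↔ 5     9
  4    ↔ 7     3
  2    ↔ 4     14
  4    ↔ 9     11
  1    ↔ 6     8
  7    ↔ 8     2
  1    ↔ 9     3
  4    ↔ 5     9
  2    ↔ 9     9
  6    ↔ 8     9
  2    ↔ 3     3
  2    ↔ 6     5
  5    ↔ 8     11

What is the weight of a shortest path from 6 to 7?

Some routes from 6 to 7:
6 → 1 → 7: 8 + 4 = 12
6 → 8 → 7: 9 + 2 = 11
6 → 2 → 3 → 4 → 7: 5 + 3 + 8 + 3 = 19
The minimum is 11.

11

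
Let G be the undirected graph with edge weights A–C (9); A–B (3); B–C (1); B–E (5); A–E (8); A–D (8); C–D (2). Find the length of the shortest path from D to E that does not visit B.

16

Routes from D to E avoiding B:
D-A-E: 8 + 8 = 16
D-C-A-E: 2 + 9 + 8 = 19
Shortest: 16.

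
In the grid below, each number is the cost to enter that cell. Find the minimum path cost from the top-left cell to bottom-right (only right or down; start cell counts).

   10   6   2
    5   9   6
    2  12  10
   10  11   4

38

One optimal route is [0,0] [0,1] [0,2] [1,2] [2,2] [3,2].
Its cost is 10 + 6 + 2 + 6 + 10 + 4 = 38.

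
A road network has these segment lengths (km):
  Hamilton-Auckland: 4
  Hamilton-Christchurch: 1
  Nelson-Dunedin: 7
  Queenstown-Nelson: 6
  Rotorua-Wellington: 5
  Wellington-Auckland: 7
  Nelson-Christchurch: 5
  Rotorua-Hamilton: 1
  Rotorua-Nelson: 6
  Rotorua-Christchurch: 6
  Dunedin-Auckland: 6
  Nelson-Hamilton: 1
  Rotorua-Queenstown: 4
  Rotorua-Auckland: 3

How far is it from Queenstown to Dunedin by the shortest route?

13

Some routes from Queenstown to Dunedin:
Queenstown→Nelson→Dunedin: 6 + 7 = 13
Queenstown→Rotorua→Hamilton→Nelson→Dunedin: 4 + 1 + 1 + 7 = 13
Queenstown→Rotorua→Auckland→Dunedin: 4 + 3 + 6 = 13
Best route has total 13 km.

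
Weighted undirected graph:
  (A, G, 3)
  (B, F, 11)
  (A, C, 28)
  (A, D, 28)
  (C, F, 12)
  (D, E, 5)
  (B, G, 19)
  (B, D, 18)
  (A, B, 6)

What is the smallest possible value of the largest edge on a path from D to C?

A few of the D→C routes:
D → A → B → F → C: max(28, 6, 11, 12) = 28
D → B → F → C: max(18, 11, 12) = 18
D → A → G → B → F → C: max(28, 3, 19, 11, 12) = 28
The minimum achievable maximum is 18.

18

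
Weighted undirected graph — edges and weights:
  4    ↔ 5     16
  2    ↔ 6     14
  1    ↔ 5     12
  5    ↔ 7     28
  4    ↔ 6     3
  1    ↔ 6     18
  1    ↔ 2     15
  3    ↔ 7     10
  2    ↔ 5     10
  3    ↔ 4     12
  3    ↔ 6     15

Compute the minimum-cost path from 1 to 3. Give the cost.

Checking several routes:
1-6-4-3: 18 + 3 + 12 = 33
1-6-3: 18 + 15 = 33
1-2-6-4-3: 15 + 14 + 3 + 12 = 44
1-5-4-3: 12 + 16 + 12 = 40
Shortest: 33.

33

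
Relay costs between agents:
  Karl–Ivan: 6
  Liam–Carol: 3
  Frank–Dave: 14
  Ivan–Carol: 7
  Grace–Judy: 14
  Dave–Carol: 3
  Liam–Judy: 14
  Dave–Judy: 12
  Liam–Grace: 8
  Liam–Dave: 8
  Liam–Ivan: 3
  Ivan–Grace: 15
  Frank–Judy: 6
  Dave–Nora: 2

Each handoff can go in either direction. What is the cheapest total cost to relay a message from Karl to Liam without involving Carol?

9

A few of the Karl→Liam routes:
Karl→Ivan→Grace→Judy→Liam: 6 + 15 + 14 + 14 = 49
Karl→Ivan→Grace→Judy→Dave→Liam: 6 + 15 + 14 + 12 + 8 = 55
Karl→Ivan→Liam: 6 + 3 = 9
Karl→Ivan→Grace→Liam: 6 + 15 + 8 = 29
The minimum is 9.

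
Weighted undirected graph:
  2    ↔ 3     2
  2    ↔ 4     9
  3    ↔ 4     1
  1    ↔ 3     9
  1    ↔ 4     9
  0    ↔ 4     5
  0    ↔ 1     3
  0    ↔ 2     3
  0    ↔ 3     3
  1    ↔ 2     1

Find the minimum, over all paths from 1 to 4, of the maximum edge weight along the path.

2

Comparing a few candidate routes:
1 -> 2 -> 3 -> 0 -> 4: max(1, 2, 3, 5) = 5
1 -> 2 -> 3 -> 4: max(1, 2, 1) = 2
1 -> 2 -> 0 -> 3 -> 4: max(1, 3, 3, 1) = 3
1 -> 0 -> 2 -> 3 -> 4: max(3, 3, 2, 1) = 3
1 -> 0 -> 3 -> 4: max(3, 3, 1) = 3
The minimum achievable maximum is 2.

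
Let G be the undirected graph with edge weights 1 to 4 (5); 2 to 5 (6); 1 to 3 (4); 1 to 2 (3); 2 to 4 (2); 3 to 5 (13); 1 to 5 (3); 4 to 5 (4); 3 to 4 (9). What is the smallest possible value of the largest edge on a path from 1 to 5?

3

Some routes from 1 to 5:
1 -> 5: max(3) = 3
1 -> 4 -> 5: max(5, 4) = 5
1 -> 2 -> 4 -> 5: max(3, 2, 4) = 4
1 -> 2 -> 5: max(3, 6) = 6
Best route has worst link 3.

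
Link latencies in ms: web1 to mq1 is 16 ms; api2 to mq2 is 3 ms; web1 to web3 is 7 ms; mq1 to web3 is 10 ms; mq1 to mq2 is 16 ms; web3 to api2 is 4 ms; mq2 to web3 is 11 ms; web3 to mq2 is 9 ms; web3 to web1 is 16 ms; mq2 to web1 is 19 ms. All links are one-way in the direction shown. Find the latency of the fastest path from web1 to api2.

Paths from web1 to api2:
web1-mq1-web3-api2: 16 + 10 + 4 = 30
web1-mq1-mq2-web3-api2: 16 + 16 + 11 + 4 = 47
web1-web3-api2: 7 + 4 = 11
Best route has total 11 ms.

11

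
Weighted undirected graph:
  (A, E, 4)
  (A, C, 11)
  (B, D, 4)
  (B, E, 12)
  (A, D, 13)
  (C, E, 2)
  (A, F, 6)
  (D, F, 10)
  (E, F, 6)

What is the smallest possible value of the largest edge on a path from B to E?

10

A few of the B→E routes:
B→D→F→A→C→E: max(4, 10, 6, 11, 2) = 11
B→D→F→A→E: max(4, 10, 6, 4) = 10
B→D→F→E: max(4, 10, 6) = 10
Best route has worst link 10.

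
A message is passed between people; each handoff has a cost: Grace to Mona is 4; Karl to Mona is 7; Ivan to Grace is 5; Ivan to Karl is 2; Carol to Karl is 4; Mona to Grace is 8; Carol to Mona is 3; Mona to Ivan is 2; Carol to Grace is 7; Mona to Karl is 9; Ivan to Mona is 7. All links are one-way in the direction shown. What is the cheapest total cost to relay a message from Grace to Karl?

Candidate routes:
Grace - Mona - Karl: 4 + 9 = 13
Grace - Mona - Ivan - Karl: 4 + 2 + 2 = 8
The minimum is 8.

8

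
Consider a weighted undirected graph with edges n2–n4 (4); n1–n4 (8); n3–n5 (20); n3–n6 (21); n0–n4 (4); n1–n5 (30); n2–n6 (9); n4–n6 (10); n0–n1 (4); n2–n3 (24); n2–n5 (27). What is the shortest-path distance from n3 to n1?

Comparing a few candidate routes:
n3 -> n6 -> n4 -> n1: 21 + 10 + 8 = 39
n3 -> n2 -> n4 -> n1: 24 + 4 + 8 = 36
n3 -> n2 -> n4 -> n0 -> n1: 24 + 4 + 4 + 4 = 36
The minimum is 36.

36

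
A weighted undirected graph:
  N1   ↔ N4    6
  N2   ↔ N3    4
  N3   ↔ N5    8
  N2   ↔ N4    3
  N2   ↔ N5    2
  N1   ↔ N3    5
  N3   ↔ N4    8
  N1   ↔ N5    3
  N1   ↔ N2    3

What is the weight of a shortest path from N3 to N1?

5

Some routes from N3 to N1:
N3 - N2 - N1: 4 + 3 = 7
N3 - N1: 5
N3 - N5 - N1: 8 + 3 = 11
N3 - N2 - N5 - N1: 4 + 2 + 3 = 9
Best route has total 5.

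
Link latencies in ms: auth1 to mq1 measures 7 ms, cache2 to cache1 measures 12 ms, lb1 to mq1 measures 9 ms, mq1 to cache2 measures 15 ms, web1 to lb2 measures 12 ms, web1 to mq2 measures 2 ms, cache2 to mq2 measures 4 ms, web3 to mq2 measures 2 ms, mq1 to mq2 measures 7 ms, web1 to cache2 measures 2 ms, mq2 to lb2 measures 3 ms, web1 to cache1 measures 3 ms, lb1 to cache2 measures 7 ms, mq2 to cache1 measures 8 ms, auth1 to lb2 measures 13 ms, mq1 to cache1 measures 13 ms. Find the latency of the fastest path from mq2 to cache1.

5

Comparing a few candidate routes:
mq2 - web1 - cache2 - cache1: 2 + 2 + 12 = 16
mq2 - cache1: 8
mq2 - cache2 - web1 - cache1: 4 + 2 + 3 = 9
mq2 - web1 - cache1: 2 + 3 = 5
Best route has total 5 ms.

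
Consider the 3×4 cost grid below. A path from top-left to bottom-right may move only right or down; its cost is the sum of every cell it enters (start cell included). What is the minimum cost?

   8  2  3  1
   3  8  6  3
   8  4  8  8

Path r0c0→r0c1→r0c2→r0c3→r1c3→r2c3: 8 + 2 + 3 + 1 + 3 + 8 = 25.

25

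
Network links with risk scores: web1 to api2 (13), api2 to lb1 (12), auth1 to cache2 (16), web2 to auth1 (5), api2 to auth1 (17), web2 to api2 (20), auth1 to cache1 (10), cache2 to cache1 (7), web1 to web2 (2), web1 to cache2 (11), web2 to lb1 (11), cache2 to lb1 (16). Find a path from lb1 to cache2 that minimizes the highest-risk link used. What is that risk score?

Some routes from lb1 to cache2:
lb1 - cache2: max(16) = 16
lb1 - api2 - web1 - web2 - auth1 - cache1 - cache2: max(12, 13, 2, 5, 10, 7) = 13
lb1 - web2 - auth1 - cache1 - cache2: max(11, 5, 10, 7) = 11
lb1 - web2 - web1 - cache2: max(11, 2, 11) = 11
lb1 - web2 - auth1 - cache2: max(11, 5, 16) = 16
lb1 - api2 - web1 - cache2: max(12, 13, 11) = 13
The minimum achievable maximum is 11.

11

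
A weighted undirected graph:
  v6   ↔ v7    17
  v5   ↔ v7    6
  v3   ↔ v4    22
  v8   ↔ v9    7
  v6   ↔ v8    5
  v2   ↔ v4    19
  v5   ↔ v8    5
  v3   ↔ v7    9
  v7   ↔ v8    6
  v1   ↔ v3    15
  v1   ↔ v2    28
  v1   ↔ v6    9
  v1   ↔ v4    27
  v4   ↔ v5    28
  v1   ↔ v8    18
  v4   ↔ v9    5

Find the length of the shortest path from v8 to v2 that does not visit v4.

42

Checking several routes:
v8→v6→v1→v2: 5 + 9 + 28 = 42
v8→v7→v3→v1→v2: 6 + 9 + 15 + 28 = 58
v8→v1→v2: 18 + 28 = 46
The minimum is 42.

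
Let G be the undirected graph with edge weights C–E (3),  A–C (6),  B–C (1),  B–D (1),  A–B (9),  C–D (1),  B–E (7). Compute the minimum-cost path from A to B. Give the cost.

Paths from A to B:
A -> C -> B: 6 + 1 = 7
A -> C -> E -> B: 6 + 3 + 7 = 16
A -> C -> D -> B: 6 + 1 + 1 = 8
A -> B: 9
Best route has total 7.

7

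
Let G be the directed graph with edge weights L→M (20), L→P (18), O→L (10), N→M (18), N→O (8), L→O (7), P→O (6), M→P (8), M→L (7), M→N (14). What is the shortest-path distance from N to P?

Candidate routes:
N → M → P: 18 + 8 = 26
N → M → L → P: 18 + 7 + 18 = 43
N → O → L → M → P: 8 + 10 + 20 + 8 = 46
N → O → L → P: 8 + 10 + 18 = 36
Shortest: 26.

26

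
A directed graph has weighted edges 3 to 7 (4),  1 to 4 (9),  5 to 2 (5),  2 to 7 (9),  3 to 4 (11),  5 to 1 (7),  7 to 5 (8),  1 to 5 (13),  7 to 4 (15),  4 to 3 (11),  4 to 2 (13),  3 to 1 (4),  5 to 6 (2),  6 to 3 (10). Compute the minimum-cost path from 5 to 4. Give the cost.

16

Checking several routes:
5→6→3→1→4: 2 + 10 + 4 + 9 = 25
5→1→4: 7 + 9 = 16
5→6→3→4: 2 + 10 + 11 = 23
Best route has total 16.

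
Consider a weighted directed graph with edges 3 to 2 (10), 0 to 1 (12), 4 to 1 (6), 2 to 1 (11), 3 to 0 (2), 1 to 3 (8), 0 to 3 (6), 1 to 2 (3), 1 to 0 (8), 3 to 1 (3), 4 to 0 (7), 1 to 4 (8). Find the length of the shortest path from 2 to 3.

19

Routes from 2 to 3:
2→1→4→0→3: 11 + 8 + 7 + 6 = 32
2→1→3: 11 + 8 = 19
2→1→0→3: 11 + 8 + 6 = 25
The minimum is 19.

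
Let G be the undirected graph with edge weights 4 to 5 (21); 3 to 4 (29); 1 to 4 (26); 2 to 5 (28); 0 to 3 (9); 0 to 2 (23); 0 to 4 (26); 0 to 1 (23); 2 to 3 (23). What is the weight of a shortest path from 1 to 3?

32

Checking several routes:
1 → 0 → 4 → 3: 23 + 26 + 29 = 78
1 → 0 → 2 → 3: 23 + 23 + 23 = 69
1 → 4 → 3: 26 + 29 = 55
1 → 0 → 3: 23 + 9 = 32
1 → 4 → 0 → 3: 26 + 26 + 9 = 61
Best route has total 32.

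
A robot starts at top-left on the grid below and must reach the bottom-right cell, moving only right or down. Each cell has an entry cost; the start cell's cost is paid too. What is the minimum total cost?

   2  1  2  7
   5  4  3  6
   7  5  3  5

One optimal route is (0,0)→(0,1)→(0,2)→(1,2)→(2,2)→(2,3).
Its cost is 2 + 1 + 2 + 3 + 3 + 5 = 16.

16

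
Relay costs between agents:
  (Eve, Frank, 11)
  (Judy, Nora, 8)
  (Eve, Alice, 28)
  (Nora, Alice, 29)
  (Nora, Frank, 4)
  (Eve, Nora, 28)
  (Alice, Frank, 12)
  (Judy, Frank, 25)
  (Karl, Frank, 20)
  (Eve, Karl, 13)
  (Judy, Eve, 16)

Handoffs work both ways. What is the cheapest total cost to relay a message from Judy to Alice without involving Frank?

Paths from Judy to Alice avoiding Frank:
Judy→Eve→Alice: 16 + 28 = 44
Judy→Eve→Nora→Alice: 16 + 28 + 29 = 73
Judy→Nora→Eve→Alice: 8 + 28 + 28 = 64
Judy→Nora→Alice: 8 + 29 = 37
Best route has total 37.

37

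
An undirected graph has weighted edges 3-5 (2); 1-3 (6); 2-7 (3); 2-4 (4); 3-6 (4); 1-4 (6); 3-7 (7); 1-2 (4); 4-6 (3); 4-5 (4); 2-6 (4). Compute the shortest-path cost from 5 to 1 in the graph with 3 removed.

10

Candidate routes:
5→4→6→2→1: 4 + 3 + 4 + 4 = 15
5→4→2→1: 4 + 4 + 4 = 12
5→4→1: 4 + 6 = 10
Best route has total 10.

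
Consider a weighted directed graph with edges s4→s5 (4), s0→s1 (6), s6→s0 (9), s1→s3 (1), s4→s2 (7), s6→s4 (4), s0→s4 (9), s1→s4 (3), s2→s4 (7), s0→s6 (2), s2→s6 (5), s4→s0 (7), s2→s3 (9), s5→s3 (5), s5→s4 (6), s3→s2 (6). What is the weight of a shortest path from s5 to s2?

Routes from s5 to s2:
s5→s4→s2: 6 + 7 = 13
s5→s4→s0→s1→s3→s2: 6 + 7 + 6 + 1 + 6 = 26
s5→s3→s2: 5 + 6 = 11
Best route has total 11.

11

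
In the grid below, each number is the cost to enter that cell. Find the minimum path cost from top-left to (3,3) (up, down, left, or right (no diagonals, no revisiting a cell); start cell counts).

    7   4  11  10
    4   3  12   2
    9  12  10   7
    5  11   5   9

44

One optimal route is [0,0]→[0,1]→[1,1]→[1,2]→[1,3]→[2,3]→[3,3].
Its cost is 7 + 4 + 3 + 12 + 2 + 7 + 9 = 44.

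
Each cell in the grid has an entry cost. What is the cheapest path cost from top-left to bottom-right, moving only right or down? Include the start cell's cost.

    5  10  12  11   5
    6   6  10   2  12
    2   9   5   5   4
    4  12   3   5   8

43

One optimal route is r0c0 r1c0 r2c0 r2c1 r2c2 r3c2 r3c3 r3c4.
Its cost is 5 + 6 + 2 + 9 + 5 + 3 + 5 + 8 = 43.
(Top row then right column would cost 67.)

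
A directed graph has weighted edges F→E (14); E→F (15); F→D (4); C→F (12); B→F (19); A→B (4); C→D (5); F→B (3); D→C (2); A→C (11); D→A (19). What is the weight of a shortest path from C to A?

24

Candidate routes:
C→D→A: 5 + 19 = 24
C→F→D→A: 12 + 4 + 19 = 35
The minimum is 24.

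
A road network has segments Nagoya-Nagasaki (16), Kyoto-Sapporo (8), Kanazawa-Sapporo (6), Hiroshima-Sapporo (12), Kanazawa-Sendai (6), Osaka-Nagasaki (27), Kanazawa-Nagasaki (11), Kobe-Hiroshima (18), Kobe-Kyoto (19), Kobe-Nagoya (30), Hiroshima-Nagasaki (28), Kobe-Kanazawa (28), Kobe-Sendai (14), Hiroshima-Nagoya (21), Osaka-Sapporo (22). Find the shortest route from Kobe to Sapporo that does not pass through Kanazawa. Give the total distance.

A few of the Kobe→Sapporo routes:
Kobe -> Nagoya -> Hiroshima -> Sapporo: 30 + 21 + 12 = 63
Kobe -> Kyoto -> Sapporo: 19 + 8 = 27
Kobe -> Nagoya -> Nagasaki -> Hiroshima -> Sapporo: 30 + 16 + 28 + 12 = 86
Kobe -> Hiroshima -> Sapporo: 18 + 12 = 30
The minimum is 27.

27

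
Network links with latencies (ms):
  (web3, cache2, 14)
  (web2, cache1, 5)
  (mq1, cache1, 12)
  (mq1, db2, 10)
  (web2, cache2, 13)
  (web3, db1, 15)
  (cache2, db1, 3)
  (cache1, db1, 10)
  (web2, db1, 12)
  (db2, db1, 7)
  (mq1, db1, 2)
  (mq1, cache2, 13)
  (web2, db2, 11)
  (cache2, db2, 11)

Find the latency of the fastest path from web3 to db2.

22

Some routes from web3 to db2:
web3 → cache2 → db1 → db2: 14 + 3 + 7 = 24
web3 → db1 → db2: 15 + 7 = 22
web3 → cache2 → db1 → mq1 → db2: 14 + 3 + 2 + 10 = 29
web3 → cache2 → db2: 14 + 11 = 25
web3 → db1 → mq1 → db2: 15 + 2 + 10 = 27
The minimum is 22 ms.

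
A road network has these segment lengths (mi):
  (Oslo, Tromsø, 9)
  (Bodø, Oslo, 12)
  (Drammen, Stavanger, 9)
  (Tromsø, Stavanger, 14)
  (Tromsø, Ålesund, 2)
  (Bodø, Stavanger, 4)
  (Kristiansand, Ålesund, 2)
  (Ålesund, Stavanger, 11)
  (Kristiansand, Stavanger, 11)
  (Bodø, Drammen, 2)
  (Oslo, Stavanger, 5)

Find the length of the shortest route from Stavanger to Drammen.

6

Comparing a few candidate routes:
Stavanger-Oslo-Bodø-Drammen: 5 + 12 + 2 = 19
Stavanger-Ålesund-Tromsø-Oslo-Bodø-Drammen: 11 + 2 + 9 + 12 + 2 = 36
Stavanger-Tromsø-Oslo-Bodø-Drammen: 14 + 9 + 12 + 2 = 37
Stavanger-Drammen: 9
Stavanger-Bodø-Drammen: 4 + 2 = 6
Best route has total 6 mi.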